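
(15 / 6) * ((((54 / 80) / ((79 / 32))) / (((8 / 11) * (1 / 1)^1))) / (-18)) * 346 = -5709 / 316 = -18.07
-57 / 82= -0.70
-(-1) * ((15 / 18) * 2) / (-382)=-5 / 1146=-0.00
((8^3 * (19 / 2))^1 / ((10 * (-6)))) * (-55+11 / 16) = 66044 / 15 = 4402.93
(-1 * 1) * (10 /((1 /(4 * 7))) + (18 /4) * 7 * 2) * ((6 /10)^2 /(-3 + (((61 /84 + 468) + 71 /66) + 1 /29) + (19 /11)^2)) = -101101308 /384672875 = -0.26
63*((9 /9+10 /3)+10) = 903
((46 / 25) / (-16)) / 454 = -23 / 90800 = -0.00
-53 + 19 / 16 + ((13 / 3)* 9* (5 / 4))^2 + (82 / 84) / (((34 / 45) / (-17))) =32239 / 14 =2302.79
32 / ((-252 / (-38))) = 304 / 63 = 4.83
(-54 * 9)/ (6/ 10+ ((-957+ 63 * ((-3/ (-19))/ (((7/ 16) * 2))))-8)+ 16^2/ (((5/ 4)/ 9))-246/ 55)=-253935/ 462776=-0.55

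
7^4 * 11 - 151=26260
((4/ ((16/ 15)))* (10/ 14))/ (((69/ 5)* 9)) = 0.02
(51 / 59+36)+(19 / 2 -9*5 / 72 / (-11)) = 241019 / 5192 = 46.42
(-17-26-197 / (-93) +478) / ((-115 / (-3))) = 40652 / 3565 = 11.40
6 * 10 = 60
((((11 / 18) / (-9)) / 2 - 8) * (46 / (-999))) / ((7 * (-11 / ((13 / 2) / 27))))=-778297 / 672922404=-0.00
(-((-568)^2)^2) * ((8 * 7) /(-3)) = 5828829741056 /3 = 1942943247018.67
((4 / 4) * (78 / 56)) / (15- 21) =-0.23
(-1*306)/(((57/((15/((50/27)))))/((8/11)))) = -33048/1045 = -31.62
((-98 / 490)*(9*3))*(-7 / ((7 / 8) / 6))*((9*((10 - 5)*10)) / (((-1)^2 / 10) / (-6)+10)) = 6998400 / 599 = 11683.47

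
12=12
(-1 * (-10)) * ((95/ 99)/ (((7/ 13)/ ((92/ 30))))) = 113620/ 2079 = 54.65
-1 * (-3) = 3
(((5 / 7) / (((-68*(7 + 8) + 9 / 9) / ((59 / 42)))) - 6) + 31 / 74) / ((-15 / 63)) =30937712 / 1319605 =23.44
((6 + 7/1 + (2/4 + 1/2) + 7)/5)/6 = 7/10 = 0.70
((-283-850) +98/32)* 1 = -18079/16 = -1129.94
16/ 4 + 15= 19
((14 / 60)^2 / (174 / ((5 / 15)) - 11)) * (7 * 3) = 49 / 21900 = 0.00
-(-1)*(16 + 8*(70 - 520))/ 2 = -1792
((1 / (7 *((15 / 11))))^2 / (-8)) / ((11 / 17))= -187 / 88200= -0.00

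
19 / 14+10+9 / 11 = 1875 / 154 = 12.18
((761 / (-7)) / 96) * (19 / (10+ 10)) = -14459 / 13440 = -1.08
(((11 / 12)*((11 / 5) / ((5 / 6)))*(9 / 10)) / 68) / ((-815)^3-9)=-1089 / 18405675056000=-0.00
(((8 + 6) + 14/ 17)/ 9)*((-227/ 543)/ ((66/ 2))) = -6356/ 304623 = -0.02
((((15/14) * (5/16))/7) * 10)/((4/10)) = 1.20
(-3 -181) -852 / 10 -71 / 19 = -25929 / 95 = -272.94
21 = 21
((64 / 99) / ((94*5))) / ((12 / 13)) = 104 / 69795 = 0.00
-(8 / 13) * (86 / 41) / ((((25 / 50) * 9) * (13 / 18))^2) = -0.12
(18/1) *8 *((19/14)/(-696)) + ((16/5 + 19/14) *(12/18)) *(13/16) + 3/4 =143123/48720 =2.94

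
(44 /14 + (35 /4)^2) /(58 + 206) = 8927 /29568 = 0.30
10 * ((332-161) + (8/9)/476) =1710.02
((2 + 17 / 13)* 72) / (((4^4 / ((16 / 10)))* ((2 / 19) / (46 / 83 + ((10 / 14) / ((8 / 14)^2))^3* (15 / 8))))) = 403581927159 / 1414266880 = 285.36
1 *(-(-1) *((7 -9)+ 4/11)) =-18/11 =-1.64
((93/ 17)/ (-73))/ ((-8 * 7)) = 93/ 69496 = 0.00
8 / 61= 0.13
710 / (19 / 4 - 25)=-2840 / 81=-35.06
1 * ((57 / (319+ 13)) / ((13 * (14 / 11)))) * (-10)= -3135 / 30212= -0.10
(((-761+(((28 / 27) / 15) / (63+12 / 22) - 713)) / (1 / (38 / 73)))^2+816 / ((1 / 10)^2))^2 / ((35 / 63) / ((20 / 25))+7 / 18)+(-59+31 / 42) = 4589706661292798372308308009908568184299221 / 11065482854374550085303022271250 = 414776898730.48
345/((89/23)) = 89.16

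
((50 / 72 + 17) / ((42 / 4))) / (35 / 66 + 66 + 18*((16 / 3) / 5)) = 0.02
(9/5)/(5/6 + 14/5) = 54/109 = 0.50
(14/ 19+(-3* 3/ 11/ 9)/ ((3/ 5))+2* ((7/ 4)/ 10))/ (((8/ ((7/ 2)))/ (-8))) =-82103/ 25080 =-3.27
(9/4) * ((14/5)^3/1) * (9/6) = 9261/125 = 74.09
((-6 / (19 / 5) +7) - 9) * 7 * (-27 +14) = 6188 / 19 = 325.68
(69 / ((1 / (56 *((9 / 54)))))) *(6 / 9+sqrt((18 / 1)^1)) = 1288 / 3+1932 *sqrt(2) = 3161.59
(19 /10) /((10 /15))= 57 /20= 2.85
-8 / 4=-2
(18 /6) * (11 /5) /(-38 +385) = 33 /1735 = 0.02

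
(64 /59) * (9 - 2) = 448 /59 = 7.59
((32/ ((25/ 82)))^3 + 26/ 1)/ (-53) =-18067632874/ 828125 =-21817.52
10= 10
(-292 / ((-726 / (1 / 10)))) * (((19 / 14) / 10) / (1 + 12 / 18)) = 1387 / 423500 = 0.00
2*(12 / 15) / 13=8 / 65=0.12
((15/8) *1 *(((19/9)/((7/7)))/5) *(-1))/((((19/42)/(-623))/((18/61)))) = 39249/122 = 321.71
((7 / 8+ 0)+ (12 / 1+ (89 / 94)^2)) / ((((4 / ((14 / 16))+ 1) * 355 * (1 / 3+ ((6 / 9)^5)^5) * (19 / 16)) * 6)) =160380719015637141 / 54712017463894448645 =0.00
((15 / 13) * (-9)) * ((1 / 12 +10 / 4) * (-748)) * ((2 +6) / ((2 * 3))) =347820 / 13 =26755.38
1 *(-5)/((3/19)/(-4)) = 380/3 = 126.67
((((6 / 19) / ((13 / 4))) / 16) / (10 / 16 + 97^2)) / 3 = 4 / 18593419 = 0.00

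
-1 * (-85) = 85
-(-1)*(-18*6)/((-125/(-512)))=-55296/125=-442.37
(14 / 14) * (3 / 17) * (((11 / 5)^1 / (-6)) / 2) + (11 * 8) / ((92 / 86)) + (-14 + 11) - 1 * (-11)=705587 / 7820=90.23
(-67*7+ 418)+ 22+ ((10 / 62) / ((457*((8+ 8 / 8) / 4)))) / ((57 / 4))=-210762379 / 7267671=-29.00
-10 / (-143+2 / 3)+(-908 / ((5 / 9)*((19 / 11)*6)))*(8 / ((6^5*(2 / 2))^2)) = 3589112981 / 51100217280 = 0.07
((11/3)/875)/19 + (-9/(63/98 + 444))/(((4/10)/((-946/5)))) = 39633583/4139625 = 9.57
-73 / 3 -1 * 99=-370 / 3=-123.33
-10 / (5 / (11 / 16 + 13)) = -219 / 8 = -27.38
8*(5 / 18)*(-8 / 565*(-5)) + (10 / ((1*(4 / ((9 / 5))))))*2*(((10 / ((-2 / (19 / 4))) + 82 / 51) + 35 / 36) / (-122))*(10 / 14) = 18793195 / 14764806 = 1.27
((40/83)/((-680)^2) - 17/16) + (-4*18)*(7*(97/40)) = -469478361/383792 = -1223.26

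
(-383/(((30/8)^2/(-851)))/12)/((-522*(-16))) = 325933/1409400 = 0.23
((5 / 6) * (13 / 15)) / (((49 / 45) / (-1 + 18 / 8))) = 0.83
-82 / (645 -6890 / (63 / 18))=574 / 9265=0.06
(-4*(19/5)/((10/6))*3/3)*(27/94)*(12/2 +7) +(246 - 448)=-277364/1175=-236.05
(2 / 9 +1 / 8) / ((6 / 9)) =25 / 48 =0.52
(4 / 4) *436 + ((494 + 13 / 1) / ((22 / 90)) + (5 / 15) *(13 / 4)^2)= 1327187 / 528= 2513.61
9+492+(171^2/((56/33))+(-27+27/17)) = 17706.89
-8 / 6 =-4 / 3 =-1.33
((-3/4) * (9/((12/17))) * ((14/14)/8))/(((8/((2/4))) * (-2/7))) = 0.26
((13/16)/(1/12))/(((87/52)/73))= 12337/29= 425.41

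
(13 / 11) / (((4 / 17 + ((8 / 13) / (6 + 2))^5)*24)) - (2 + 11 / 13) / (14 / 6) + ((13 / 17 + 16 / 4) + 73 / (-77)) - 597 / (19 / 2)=-98842321950665 / 1646385473304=-60.04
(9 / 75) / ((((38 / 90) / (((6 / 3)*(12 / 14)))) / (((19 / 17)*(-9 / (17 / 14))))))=-5832 / 1445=-4.04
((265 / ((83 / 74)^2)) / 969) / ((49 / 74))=107384360 / 327096609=0.33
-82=-82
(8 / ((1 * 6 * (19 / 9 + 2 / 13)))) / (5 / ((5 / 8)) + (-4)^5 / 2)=-13 / 11130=-0.00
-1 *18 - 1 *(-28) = 10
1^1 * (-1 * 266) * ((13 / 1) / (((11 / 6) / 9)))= -16975.64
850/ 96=425/ 48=8.85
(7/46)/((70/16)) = 4/115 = 0.03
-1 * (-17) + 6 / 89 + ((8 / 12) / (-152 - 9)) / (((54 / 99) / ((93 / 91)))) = 66734258 / 3911817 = 17.06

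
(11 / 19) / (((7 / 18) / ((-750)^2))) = 111375000 / 133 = 837406.02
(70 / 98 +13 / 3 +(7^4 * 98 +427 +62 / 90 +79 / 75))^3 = 13099492212879930.61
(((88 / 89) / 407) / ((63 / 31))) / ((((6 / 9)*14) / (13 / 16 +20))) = 93 / 34888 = 0.00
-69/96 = -23/32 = -0.72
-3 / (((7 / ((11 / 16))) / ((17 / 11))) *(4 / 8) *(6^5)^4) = -0.00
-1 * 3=-3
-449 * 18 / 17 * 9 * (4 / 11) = -1555.89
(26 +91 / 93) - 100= -6791 / 93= -73.02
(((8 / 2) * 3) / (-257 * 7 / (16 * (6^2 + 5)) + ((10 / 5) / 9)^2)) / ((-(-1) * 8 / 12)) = -956448 / 143095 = -6.68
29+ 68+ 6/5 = 491/5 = 98.20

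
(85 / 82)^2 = 7225 / 6724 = 1.07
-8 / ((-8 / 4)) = 4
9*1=9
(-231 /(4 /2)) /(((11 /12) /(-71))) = 8946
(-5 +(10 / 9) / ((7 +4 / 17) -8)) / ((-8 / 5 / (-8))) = -3775 / 117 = -32.26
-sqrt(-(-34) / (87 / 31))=-sqrt(91698) / 87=-3.48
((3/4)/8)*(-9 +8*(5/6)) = -7/32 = -0.22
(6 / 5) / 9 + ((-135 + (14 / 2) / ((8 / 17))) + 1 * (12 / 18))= -4773 / 40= -119.32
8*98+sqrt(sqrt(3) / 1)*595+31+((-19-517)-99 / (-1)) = 378+595*3^(1 / 4) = 1161.06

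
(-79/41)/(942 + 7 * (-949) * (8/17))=17/19270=0.00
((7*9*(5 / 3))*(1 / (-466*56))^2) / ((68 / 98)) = 105 / 472531456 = 0.00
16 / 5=3.20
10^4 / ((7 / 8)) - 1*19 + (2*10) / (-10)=11407.57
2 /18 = 0.11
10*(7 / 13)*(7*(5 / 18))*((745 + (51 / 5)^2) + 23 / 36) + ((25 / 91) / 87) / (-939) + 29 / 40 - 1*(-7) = 23829270512413 / 2676262680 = 8903.94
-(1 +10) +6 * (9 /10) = -28 /5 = -5.60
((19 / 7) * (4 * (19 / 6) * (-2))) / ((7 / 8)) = -11552 / 147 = -78.59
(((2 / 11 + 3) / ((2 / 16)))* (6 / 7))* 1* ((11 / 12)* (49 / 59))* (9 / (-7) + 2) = 700 / 59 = 11.86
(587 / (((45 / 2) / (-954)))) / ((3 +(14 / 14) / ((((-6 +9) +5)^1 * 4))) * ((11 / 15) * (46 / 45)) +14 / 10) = -268799040 / 39661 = -6777.41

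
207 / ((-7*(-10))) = 207 / 70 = 2.96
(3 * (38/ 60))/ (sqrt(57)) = sqrt(57)/ 30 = 0.25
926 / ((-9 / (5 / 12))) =-2315 / 54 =-42.87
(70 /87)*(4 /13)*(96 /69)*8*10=716800 /26013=27.56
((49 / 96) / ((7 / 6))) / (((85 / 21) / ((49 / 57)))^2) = 823543 / 41731600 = 0.02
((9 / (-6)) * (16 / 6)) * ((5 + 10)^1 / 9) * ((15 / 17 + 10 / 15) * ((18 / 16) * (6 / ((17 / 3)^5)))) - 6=-145113369 / 24137569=-6.01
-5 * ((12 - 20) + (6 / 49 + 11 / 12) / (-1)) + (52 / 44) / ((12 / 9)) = 149029 / 3234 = 46.08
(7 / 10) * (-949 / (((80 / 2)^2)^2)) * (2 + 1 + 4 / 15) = -325507 / 384000000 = -0.00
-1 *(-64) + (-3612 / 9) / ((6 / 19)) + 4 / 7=-75998 / 63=-1206.32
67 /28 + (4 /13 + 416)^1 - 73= 345.70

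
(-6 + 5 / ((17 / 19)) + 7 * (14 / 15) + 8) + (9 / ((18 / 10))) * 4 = 8701 / 255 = 34.12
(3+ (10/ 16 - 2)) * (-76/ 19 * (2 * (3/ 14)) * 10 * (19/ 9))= -1235/ 21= -58.81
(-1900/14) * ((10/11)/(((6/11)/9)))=-14250/7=-2035.71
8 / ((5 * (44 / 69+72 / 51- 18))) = -4692 / 46775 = -0.10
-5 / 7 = -0.71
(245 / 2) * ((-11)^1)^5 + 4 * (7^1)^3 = -39454751 / 2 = -19727375.50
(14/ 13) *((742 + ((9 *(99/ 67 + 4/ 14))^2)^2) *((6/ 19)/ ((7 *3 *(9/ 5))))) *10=620973212134916600/ 107555056701183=5773.54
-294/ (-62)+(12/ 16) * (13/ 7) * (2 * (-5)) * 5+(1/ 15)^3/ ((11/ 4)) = -1045698139/ 16112250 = -64.90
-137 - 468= -605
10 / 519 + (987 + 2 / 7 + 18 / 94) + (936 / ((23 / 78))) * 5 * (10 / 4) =159705530830 / 3927273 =40665.76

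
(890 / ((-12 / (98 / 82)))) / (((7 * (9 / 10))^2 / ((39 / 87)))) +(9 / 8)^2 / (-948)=-5857593029 / 5843259648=-1.00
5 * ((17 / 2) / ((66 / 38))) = 1615 / 66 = 24.47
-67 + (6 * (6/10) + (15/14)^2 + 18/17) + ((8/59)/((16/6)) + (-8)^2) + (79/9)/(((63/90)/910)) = 100973217911/8846460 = 11413.97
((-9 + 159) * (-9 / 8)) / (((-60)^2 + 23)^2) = -675 / 52504516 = -0.00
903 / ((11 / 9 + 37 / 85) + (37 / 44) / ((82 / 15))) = 356055480 / 714217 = 498.53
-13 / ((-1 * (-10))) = -13 / 10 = -1.30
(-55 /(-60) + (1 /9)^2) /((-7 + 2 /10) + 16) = 1505 /14904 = 0.10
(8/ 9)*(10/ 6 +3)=112/ 27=4.15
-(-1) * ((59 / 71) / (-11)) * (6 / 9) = -118 / 2343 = -0.05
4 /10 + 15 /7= 2.54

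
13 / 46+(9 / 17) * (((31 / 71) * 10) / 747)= 1316613 / 4608326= 0.29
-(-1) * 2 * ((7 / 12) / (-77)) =-1 / 66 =-0.02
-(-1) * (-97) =-97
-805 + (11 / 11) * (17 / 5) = -4008 / 5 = -801.60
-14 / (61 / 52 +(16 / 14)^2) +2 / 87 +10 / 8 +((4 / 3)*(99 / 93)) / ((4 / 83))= 1708984333 / 68147796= 25.08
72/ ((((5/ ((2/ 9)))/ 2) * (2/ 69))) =1104/ 5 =220.80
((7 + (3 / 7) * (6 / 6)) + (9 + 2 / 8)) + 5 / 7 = 487 / 28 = 17.39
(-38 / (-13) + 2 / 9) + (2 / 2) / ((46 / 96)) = 14080 / 2691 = 5.23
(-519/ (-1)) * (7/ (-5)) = -3633/ 5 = -726.60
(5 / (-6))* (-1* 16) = 40 / 3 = 13.33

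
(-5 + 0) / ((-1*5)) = 1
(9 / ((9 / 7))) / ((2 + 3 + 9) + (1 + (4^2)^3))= 7 / 4111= 0.00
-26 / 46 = -13 / 23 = -0.57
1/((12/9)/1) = 3/4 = 0.75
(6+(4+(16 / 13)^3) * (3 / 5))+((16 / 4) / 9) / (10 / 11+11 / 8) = 193019378 / 19871865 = 9.71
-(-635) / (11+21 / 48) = 10160 / 183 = 55.52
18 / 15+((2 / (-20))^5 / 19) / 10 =22799999 / 19000000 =1.20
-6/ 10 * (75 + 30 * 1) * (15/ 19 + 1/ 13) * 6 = -80892/ 247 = -327.50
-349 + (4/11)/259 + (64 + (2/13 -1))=-10586832/37037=-285.84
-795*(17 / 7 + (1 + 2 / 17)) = -335490 / 119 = -2819.24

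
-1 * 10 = -10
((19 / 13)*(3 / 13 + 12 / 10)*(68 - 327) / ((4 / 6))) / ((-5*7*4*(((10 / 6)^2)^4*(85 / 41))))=52761049137 / 1122265625000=0.05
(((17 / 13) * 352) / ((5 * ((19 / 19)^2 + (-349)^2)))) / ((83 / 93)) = 278256 / 328560895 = 0.00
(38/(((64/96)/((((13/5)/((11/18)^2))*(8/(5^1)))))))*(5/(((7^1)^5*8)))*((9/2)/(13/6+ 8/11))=6482268/176557535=0.04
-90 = -90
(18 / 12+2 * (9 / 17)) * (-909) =-79083 / 34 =-2325.97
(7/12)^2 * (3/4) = 49/192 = 0.26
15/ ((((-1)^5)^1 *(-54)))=5/ 18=0.28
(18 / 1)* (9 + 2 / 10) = 828 / 5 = 165.60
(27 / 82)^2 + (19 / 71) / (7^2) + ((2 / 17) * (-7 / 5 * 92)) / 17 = -26280517833 / 33802590220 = -0.78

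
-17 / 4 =-4.25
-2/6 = -1/3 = -0.33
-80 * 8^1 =-640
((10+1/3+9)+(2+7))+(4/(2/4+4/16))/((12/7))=283/9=31.44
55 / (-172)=-55 / 172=-0.32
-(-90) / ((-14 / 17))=-765 / 7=-109.29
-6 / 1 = -6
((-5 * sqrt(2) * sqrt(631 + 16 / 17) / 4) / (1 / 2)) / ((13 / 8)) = -20 * sqrt(365262) / 221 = -54.69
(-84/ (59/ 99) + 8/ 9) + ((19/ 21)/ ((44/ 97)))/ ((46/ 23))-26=-53991437/ 327096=-165.06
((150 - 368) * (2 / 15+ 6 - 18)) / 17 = 38804 / 255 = 152.17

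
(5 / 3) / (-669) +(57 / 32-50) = -3096961 / 64224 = -48.22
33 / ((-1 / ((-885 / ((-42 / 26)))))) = -126555 / 7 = -18079.29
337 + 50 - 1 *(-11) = 398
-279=-279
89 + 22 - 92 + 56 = 75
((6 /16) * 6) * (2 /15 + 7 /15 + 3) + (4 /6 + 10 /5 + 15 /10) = 184 /15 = 12.27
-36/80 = -9/20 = -0.45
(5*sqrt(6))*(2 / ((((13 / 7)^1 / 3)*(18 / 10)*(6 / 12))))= 700*sqrt(6) / 39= 43.97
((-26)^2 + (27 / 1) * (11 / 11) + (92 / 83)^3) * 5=2013724745 / 571787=3521.81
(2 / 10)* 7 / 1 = 7 / 5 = 1.40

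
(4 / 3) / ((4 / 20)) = 20 / 3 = 6.67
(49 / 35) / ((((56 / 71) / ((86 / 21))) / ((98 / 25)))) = 21371 / 750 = 28.49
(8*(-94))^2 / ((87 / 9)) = 1696512 / 29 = 58500.41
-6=-6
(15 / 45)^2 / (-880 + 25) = -1 / 7695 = -0.00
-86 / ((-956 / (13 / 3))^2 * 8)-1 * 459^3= -3181678856681251 / 32901696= -96702579.00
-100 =-100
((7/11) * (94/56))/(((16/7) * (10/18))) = 2961/3520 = 0.84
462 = 462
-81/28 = -2.89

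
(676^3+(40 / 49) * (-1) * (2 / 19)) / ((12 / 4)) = 287600587376 / 2793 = 102971925.30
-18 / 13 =-1.38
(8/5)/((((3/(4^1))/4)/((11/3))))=1408/45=31.29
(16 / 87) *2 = 32 / 87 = 0.37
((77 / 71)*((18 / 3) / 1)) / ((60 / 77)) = 5929 / 710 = 8.35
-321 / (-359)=321 / 359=0.89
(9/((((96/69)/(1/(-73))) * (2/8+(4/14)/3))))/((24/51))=-73899/135488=-0.55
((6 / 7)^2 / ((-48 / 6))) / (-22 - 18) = 9 / 3920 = 0.00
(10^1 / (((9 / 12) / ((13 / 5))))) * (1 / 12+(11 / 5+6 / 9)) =1534 / 15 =102.27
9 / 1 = 9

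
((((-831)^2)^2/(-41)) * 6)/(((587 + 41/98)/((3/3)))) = -93467400965316/786749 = -118802058.81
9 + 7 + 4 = 20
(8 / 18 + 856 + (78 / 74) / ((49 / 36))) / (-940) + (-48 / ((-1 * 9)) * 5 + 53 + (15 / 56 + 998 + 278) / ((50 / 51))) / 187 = 33769436627 / 5214913200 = 6.48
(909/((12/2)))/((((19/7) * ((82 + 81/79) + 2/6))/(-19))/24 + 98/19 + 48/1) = 28652589/9959699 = 2.88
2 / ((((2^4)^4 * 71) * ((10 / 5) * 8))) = 1 / 37224448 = 0.00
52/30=26/15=1.73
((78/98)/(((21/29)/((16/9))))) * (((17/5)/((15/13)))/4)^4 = 899312116937/1562793750000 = 0.58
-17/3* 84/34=-14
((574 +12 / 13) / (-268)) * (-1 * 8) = 14948 / 871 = 17.16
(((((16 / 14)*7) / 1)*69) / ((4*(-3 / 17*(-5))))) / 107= 1.46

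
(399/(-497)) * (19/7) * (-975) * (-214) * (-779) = 176029033050/497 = 354183165.09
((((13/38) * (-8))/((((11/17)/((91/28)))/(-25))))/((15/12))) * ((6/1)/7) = 344760/1463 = 235.65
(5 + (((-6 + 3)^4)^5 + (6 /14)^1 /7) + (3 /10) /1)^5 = 14558139461699579493160106347160344540338059134746494228675357 /28247524900000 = 515377524694192923542129800000000000000000000000.00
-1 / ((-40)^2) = -1 / 1600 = -0.00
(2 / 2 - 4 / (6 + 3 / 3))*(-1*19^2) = -1083 / 7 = -154.71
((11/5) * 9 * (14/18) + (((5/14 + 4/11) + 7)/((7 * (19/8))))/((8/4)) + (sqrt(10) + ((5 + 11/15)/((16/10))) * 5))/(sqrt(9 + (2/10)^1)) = sqrt(230) * (614460 * sqrt(10) + 20614439)/28265160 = 12.10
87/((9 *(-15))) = -29/45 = -0.64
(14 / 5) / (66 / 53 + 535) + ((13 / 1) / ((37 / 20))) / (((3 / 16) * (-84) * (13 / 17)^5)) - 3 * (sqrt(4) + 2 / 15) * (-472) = 28562906967755666 / 9460738569555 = 3019.10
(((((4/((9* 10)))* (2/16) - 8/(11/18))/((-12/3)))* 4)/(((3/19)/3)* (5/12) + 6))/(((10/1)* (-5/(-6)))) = 0.26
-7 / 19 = -0.37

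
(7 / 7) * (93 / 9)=31 / 3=10.33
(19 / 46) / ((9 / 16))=152 / 207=0.73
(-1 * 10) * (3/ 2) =-15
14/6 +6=25/3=8.33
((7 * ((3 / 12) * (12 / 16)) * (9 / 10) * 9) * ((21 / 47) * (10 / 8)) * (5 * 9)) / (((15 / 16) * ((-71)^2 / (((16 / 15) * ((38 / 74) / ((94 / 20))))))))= 2714796 / 412016053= 0.01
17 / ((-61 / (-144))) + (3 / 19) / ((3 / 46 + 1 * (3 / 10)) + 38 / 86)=186534327 / 4625569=40.33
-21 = -21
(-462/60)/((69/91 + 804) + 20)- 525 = -35821387/68230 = -525.01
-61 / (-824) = 0.07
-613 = -613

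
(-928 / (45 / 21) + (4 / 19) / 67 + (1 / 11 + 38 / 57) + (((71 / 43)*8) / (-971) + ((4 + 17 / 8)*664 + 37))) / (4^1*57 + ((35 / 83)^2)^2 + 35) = 169798860028576182649 / 12164040373640215720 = 13.96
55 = 55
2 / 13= 0.15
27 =27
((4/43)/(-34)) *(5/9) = -10/6579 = -0.00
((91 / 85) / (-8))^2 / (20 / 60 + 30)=273 / 462400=0.00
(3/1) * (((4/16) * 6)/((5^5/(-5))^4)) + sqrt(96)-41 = -12512207031241/305175781250 + 4 * sqrt(6) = -31.20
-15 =-15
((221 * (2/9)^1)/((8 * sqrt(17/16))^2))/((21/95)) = 1235/378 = 3.27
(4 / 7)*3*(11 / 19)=132 / 133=0.99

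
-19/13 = -1.46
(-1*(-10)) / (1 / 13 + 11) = 65 / 72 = 0.90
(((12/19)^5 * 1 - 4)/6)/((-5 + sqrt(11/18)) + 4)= 4827782 * sqrt(22)/17332693 + 28966692/17332693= 2.98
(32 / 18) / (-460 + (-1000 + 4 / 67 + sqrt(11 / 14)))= -1468022528 / 1205563757445 - 71824 * sqrt(154) / 1205563757445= -0.00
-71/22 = -3.23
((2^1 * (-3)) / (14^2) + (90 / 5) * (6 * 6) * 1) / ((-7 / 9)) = -571509 / 686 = -833.10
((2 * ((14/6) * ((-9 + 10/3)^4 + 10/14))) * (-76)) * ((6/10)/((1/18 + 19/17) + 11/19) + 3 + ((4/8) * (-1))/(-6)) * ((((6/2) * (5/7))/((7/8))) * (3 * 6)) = -744824197030784/13477401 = -55264675.81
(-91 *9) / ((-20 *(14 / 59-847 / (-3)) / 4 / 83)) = 1718847 / 35725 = 48.11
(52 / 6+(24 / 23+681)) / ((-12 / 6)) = -47659 / 138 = -345.36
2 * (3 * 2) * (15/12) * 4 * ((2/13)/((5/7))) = 168/13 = 12.92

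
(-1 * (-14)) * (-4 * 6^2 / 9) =-224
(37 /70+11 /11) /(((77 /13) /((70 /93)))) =1391 /7161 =0.19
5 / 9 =0.56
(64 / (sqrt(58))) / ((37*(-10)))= -16*sqrt(58) / 5365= -0.02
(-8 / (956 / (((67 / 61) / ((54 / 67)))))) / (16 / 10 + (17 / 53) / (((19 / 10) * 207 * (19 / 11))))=-9877124255 / 1386182895726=-0.01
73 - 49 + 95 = 119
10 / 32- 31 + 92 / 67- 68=-104321 / 1072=-97.31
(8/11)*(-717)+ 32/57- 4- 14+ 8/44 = -337772/627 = -538.71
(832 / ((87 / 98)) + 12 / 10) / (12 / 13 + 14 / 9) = 7959939 / 21025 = 378.59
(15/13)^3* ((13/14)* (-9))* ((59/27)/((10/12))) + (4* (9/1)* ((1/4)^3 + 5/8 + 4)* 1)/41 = -22963041/776048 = -29.59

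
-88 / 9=-9.78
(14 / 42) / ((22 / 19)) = 19 / 66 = 0.29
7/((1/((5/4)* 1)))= 35/4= 8.75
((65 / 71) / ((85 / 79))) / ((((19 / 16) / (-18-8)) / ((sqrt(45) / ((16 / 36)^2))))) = -6488586 * sqrt(5) / 22933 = -632.67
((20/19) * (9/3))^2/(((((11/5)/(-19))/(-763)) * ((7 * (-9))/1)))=-1043.06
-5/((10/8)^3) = -64/25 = -2.56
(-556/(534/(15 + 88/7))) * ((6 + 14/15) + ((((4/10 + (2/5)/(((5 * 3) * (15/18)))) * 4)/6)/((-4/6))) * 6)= -87348712/700875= -124.63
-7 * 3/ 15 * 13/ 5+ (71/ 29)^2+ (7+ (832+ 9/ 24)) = 141578827/ 168200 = 841.73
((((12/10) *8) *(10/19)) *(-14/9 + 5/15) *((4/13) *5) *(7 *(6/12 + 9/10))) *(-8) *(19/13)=551936/507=1088.63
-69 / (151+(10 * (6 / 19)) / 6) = -1311 / 2879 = -0.46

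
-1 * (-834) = 834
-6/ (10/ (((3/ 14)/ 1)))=-9/ 70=-0.13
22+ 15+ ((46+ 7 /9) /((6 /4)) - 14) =1463 /27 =54.19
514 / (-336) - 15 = -2777 / 168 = -16.53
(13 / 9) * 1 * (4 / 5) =52 / 45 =1.16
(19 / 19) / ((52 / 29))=29 / 52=0.56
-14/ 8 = -7/ 4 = -1.75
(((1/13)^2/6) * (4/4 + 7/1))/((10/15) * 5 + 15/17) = 68/36335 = 0.00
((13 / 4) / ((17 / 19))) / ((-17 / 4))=-247 / 289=-0.85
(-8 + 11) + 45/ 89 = 312/ 89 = 3.51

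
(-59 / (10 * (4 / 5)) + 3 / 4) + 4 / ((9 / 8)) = -221 / 72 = -3.07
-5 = -5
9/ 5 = 1.80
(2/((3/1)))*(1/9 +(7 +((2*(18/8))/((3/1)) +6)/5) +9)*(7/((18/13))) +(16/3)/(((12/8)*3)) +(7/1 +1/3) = 67.87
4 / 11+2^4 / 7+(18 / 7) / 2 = 303 / 77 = 3.94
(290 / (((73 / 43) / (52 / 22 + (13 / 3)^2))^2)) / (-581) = -77.41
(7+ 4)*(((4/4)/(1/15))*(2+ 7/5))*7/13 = 3927/13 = 302.08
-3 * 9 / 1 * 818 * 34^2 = -25531416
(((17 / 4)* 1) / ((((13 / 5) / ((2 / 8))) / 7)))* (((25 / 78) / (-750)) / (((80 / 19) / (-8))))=2261 / 973440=0.00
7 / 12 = 0.58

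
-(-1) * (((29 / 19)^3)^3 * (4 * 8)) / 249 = 464228671227808 / 80349236746971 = 5.78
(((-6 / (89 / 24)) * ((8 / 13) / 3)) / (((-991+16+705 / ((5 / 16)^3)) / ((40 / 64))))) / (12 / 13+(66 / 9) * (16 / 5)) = -7500 / 19512016727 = -0.00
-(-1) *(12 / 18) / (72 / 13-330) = -13 / 6327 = -0.00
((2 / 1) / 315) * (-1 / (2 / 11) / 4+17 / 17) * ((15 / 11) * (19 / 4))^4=-4.19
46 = 46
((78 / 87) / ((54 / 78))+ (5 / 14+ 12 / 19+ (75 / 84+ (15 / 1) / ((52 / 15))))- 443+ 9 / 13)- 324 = -97835657 / 128934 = -758.80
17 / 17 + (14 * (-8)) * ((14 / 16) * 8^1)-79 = -862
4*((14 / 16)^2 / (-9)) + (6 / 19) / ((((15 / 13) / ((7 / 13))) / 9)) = 13489 / 13680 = 0.99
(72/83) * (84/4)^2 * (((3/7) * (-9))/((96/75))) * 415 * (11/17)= -21049875/68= -309556.99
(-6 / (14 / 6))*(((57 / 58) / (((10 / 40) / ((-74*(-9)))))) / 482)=-683316 / 48923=-13.97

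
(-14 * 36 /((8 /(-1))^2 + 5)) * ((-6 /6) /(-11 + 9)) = -3.65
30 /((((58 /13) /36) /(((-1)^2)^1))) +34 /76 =267253 /1102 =242.52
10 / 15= 2 / 3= 0.67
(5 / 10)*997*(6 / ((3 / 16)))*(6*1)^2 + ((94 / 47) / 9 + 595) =5173805 / 9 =574867.22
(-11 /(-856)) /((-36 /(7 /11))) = -7 /30816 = -0.00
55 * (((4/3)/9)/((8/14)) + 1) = 1870/27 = 69.26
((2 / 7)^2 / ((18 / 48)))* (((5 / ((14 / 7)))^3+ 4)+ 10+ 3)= 348 / 49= 7.10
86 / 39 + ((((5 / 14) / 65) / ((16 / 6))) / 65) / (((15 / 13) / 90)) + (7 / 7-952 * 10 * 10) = -1039548973 / 10920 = -95196.79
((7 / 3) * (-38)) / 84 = -19 / 18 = -1.06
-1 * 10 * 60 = -600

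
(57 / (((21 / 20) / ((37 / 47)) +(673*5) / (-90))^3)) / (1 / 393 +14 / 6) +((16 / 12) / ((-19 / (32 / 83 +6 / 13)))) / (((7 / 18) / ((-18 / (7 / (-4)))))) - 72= -17396427990187567493952120 / 236452022063084567642539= -73.57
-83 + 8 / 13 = -1071 / 13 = -82.38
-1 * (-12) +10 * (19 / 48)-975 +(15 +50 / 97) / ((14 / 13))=-2199109 / 2328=-944.63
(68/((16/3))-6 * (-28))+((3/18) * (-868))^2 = 759931/36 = 21109.19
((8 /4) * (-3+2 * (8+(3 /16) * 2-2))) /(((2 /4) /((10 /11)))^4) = 213.10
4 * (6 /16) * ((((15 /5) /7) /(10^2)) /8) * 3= 27 /11200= 0.00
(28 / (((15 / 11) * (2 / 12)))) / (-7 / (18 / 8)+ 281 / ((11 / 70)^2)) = 11979 / 1106135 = 0.01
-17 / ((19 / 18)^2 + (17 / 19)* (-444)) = 104652 / 2438693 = 0.04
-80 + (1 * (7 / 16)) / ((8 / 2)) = -5113 / 64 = -79.89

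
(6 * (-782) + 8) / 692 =-1171 / 173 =-6.77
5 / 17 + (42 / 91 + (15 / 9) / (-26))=917 / 1326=0.69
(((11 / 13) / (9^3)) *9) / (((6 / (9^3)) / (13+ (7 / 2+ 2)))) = 1221 / 52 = 23.48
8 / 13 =0.62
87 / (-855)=-29 / 285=-0.10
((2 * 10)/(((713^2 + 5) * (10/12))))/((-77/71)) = -284/6524133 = -0.00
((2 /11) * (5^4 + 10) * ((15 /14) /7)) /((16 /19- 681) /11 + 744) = 180975 /6986077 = 0.03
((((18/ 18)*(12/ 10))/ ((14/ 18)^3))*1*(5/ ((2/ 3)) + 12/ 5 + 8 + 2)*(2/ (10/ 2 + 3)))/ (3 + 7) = 435213/ 343000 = 1.27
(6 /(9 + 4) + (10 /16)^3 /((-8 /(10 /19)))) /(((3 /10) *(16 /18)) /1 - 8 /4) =-3380205 /13152256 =-0.26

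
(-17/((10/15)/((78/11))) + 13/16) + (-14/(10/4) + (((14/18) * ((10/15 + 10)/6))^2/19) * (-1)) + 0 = -20371967167/109699920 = -185.71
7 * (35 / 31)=245 / 31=7.90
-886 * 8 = -7088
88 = 88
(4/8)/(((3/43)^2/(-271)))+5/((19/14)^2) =-180871879/6498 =-27835.01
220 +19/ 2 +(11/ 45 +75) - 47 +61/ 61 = 23287/ 90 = 258.74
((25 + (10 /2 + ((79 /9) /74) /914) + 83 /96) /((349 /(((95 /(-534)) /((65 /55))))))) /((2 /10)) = -785342229925 /11798327526336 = -0.07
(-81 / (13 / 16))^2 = 1679616 / 169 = 9938.56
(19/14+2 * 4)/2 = 131/28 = 4.68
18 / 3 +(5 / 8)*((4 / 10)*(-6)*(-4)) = 12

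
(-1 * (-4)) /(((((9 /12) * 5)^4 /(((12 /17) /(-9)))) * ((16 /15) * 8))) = -32 /172125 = -0.00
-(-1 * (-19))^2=-361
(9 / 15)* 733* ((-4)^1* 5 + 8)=-26388 / 5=-5277.60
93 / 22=4.23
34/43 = 0.79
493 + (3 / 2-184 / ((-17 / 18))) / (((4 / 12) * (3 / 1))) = 23437 / 34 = 689.32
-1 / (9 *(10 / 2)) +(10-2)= 359 / 45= 7.98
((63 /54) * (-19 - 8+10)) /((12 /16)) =-238 /9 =-26.44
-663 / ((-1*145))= 663 / 145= 4.57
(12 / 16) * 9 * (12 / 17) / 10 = 81 / 170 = 0.48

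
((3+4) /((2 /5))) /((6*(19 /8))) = 70 /57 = 1.23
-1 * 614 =-614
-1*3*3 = -9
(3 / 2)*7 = 21 / 2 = 10.50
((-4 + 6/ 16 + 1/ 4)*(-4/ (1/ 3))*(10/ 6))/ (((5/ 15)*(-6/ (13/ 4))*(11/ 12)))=-119.66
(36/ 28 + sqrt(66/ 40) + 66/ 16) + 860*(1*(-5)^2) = sqrt(165)/ 10 + 1204303/ 56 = 21506.70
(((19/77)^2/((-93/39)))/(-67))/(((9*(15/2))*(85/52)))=488072/141309266175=0.00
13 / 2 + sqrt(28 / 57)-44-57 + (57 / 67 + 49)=-5983 / 134 + 2*sqrt(399) / 57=-43.95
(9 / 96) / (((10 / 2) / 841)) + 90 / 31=92613 / 4960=18.67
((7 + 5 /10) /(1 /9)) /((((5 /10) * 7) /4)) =540 /7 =77.14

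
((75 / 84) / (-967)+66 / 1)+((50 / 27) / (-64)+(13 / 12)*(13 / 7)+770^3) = 456533067.98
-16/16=-1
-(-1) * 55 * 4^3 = 3520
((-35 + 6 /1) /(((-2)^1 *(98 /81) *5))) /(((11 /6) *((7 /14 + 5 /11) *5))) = 2349 /8575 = 0.27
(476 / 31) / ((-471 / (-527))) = 8092 / 471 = 17.18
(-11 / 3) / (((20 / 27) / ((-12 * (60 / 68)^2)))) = 13365 / 289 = 46.25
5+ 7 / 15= 82 / 15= 5.47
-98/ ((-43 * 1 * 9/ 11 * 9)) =1078/ 3483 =0.31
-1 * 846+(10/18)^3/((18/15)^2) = -22199299/26244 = -845.88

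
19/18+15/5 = 73/18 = 4.06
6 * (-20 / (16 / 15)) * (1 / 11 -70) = 173025 / 22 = 7864.77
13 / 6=2.17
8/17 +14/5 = 3.27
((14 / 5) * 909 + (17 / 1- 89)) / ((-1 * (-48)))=2061 / 40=51.52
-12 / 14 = -6 / 7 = -0.86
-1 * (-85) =85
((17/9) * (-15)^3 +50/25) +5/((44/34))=-140121/22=-6369.14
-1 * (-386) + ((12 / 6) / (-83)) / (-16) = 256305 / 664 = 386.00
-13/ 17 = -0.76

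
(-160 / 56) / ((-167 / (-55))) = -1100 / 1169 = -0.94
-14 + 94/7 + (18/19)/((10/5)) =-13/133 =-0.10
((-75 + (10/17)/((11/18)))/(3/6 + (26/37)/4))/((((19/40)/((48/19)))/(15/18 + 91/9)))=-6378.24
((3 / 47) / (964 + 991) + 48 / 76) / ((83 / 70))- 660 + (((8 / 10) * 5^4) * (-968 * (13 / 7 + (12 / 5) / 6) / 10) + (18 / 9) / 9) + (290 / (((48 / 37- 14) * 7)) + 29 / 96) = -109907.92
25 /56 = 0.45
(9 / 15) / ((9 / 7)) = 0.47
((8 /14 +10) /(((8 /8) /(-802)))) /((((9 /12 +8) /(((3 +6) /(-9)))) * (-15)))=-64.60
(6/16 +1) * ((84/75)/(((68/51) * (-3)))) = -77/200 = -0.38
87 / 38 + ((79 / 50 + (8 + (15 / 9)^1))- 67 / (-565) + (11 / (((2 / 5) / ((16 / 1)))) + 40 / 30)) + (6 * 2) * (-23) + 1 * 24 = 10895384 / 53675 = 202.99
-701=-701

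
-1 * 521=-521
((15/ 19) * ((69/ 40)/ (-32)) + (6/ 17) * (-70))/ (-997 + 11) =2046399/ 81530368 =0.03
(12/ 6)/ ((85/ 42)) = 84/ 85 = 0.99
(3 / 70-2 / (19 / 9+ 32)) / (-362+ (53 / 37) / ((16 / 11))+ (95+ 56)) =33448 / 445305035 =0.00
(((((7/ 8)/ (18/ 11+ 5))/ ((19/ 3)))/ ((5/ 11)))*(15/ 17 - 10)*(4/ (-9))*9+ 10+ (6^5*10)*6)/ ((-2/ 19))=-22002586831/ 4964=-4432430.87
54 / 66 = 9 / 11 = 0.82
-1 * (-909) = 909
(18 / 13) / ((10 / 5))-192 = -2487 / 13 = -191.31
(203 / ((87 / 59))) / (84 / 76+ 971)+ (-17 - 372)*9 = -193982563 / 55410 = -3500.86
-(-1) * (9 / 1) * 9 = 81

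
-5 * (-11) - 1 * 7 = 48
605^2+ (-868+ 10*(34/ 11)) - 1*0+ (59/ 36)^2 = 5206157123/ 14256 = 365190.60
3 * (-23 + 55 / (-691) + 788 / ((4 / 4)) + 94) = 1780542 / 691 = 2576.76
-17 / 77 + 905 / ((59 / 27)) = 1880492 / 4543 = 413.93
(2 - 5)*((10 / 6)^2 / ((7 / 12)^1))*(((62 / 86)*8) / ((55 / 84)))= -59520 / 473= -125.84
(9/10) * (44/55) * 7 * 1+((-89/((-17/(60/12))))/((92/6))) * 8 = 182766/9775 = 18.70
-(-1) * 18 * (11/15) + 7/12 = 13.78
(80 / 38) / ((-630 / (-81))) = 36 / 133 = 0.27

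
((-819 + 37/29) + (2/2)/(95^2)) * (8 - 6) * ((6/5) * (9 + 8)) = -43659839484/1308625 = -33363.14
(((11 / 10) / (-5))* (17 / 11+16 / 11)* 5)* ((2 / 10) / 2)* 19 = -627 / 100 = -6.27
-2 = -2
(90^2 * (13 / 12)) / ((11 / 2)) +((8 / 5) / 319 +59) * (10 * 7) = 1826532 / 319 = 5725.81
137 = 137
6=6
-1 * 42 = -42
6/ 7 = 0.86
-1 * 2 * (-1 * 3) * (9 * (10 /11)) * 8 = 4320 /11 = 392.73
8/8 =1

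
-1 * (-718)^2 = -515524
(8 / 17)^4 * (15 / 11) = 61440 / 918731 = 0.07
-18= -18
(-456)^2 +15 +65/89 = 18507704/89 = 207951.73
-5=-5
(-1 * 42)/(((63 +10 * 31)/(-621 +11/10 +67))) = 116109/1865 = 62.26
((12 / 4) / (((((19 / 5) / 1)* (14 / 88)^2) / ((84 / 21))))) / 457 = 116160 / 425467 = 0.27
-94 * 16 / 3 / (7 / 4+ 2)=-6016 / 45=-133.69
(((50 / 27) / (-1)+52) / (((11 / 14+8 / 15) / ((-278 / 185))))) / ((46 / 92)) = -10539536 / 92241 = -114.26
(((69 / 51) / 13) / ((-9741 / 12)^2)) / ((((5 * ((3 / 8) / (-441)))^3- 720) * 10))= -0.00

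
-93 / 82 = -1.13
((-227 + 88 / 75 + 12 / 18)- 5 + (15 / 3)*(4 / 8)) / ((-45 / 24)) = 45532 / 375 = 121.42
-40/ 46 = -20/ 23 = -0.87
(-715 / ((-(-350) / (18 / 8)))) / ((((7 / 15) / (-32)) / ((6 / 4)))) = 23166 / 49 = 472.78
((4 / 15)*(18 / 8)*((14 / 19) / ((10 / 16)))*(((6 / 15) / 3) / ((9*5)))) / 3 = 224 / 320625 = 0.00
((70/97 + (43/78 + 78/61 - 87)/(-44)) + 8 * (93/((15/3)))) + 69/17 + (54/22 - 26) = 227795582387/1726107240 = 131.97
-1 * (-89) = 89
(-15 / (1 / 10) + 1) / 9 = -149 / 9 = -16.56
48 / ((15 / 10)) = 32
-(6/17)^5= -7776/1419857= -0.01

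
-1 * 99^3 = -970299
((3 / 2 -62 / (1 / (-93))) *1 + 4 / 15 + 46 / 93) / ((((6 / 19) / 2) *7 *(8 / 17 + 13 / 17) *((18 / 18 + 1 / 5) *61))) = 577576003 / 10007172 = 57.72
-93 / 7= -13.29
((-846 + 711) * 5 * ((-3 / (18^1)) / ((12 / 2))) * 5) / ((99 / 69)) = 2875 / 44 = 65.34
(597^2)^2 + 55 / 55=127027375282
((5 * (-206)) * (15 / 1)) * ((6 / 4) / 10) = -4635 / 2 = -2317.50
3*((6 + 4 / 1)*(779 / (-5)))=-4674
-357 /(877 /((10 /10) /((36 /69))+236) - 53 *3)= 339745 /147807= 2.30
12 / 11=1.09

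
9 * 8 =72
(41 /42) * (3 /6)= 41 /84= 0.49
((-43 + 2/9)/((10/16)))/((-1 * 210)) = 44/135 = 0.33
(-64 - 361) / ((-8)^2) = -425 / 64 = -6.64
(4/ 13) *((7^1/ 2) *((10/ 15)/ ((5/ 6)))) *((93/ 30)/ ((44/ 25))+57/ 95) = 7273/ 3575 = 2.03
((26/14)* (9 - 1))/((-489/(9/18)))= -52/3423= -0.02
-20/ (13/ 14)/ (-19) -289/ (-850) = 18199/ 12350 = 1.47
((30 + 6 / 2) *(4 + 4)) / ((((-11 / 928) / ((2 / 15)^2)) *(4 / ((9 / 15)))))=-59.39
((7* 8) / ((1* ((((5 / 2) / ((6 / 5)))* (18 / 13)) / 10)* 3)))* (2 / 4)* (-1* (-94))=136864 / 45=3041.42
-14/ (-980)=1/ 70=0.01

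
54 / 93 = 18 / 31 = 0.58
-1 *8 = -8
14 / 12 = 7 / 6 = 1.17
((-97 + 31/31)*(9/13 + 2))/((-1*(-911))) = -3360/11843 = -0.28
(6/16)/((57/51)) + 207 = 31515/152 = 207.34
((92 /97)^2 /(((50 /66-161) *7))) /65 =-34914 /2829803795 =-0.00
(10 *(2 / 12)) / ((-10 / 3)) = -1 / 2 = -0.50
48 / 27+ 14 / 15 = 122 / 45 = 2.71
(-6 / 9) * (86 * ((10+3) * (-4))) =8944 / 3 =2981.33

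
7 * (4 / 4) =7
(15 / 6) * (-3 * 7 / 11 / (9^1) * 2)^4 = 0.08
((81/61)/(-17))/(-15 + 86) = -81/73627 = -0.00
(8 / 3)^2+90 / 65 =994 / 117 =8.50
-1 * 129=-129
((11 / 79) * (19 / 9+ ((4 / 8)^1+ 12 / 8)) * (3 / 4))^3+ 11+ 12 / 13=12.00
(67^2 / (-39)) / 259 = -0.44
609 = 609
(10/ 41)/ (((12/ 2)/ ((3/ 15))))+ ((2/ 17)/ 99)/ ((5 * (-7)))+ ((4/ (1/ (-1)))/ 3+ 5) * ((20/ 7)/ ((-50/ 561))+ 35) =26079686/ 2415105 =10.80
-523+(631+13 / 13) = 109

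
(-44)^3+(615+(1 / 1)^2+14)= -84554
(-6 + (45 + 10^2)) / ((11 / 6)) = 75.82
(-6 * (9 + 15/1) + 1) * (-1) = 143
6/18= 1/3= 0.33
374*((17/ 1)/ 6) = 3179/ 3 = 1059.67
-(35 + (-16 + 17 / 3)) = -74 / 3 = -24.67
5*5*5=125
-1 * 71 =-71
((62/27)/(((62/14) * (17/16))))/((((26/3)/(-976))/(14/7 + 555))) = -60886784/1989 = -30611.76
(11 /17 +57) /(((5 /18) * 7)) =504 /17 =29.65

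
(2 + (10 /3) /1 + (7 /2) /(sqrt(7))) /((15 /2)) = sqrt(7) /15 + 32 /45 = 0.89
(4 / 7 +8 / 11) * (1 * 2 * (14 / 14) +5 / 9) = 2300 / 693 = 3.32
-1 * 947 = -947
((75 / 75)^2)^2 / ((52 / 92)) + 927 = 12074 / 13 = 928.77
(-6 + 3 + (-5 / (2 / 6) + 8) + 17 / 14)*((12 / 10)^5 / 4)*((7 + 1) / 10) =-478224 / 109375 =-4.37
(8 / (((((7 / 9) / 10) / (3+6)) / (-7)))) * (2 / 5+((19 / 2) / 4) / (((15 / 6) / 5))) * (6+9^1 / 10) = -1151334 / 5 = -230266.80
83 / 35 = 2.37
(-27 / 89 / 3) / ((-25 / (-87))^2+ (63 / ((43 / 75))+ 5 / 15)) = -2929203 / 3195001121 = -0.00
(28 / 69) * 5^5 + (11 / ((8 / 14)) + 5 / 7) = 2488571 / 1932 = 1288.08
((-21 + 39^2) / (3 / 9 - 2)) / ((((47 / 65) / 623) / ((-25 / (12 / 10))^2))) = -15818359375 / 47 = -336560837.77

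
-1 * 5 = -5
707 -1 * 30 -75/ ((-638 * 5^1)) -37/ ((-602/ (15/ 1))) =65095643/ 96019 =677.95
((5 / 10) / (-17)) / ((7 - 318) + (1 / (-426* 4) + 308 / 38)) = 16188 / 166711163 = 0.00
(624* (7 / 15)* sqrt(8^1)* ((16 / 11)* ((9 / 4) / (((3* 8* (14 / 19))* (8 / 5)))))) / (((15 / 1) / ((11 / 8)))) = 247* sqrt(2) / 40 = 8.73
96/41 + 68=2884/41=70.34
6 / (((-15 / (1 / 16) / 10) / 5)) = -5 / 4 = -1.25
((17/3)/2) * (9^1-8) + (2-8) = -19/6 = -3.17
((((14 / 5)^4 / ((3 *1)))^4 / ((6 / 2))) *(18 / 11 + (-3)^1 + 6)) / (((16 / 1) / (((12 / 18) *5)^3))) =18512603371379654656 / 29366455078125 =630399.66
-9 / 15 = -3 / 5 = -0.60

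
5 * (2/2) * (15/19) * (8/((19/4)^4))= 153600/2476099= 0.06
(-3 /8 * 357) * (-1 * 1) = 1071 /8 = 133.88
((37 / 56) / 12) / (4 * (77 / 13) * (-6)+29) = -481 / 988512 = -0.00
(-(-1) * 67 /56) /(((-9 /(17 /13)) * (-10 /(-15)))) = -1139 /4368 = -0.26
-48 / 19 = -2.53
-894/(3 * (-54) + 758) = -3/2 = -1.50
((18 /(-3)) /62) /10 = -3 /310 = -0.01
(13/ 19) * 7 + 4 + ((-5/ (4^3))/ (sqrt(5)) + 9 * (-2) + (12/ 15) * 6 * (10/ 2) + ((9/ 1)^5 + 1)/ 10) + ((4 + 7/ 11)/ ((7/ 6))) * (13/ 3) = 8685846/ 1463 -sqrt(5)/ 64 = 5936.98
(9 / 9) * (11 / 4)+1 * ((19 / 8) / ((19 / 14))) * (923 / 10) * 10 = 1618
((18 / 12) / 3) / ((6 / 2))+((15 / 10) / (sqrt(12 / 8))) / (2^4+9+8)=sqrt(6) / 66+1 / 6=0.20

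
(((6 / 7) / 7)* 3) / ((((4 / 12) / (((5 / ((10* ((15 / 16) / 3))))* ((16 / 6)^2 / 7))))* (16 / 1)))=192 / 1715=0.11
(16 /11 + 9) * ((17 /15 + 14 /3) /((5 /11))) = 667 /5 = 133.40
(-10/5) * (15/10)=-3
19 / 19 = 1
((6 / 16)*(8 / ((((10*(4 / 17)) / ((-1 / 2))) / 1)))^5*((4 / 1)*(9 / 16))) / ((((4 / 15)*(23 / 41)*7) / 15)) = -171.61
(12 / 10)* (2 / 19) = 12 / 95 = 0.13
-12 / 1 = -12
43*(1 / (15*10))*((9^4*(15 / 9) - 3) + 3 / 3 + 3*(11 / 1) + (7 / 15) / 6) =42438721 / 13500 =3143.61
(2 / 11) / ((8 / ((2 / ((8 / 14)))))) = 7 / 88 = 0.08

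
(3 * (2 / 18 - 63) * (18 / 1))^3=-39165443136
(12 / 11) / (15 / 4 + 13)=48 / 737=0.07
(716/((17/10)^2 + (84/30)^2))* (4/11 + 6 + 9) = 12100400/11803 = 1025.20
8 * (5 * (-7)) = -280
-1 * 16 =-16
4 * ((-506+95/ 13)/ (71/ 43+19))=-92923/ 962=-96.59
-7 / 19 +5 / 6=53 / 114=0.46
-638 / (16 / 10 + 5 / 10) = -6380 / 21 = -303.81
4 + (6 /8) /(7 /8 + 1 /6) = 118 /25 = 4.72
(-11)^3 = -1331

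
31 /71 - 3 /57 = 518 /1349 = 0.38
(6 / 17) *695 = 4170 / 17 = 245.29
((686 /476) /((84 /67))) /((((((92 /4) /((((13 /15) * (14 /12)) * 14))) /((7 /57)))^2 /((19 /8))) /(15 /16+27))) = 1389421630961 /3188788300800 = 0.44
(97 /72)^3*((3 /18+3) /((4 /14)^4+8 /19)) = 18.10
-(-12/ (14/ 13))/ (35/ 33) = 2574/ 245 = 10.51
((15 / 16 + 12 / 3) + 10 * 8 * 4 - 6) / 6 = 1701 / 32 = 53.16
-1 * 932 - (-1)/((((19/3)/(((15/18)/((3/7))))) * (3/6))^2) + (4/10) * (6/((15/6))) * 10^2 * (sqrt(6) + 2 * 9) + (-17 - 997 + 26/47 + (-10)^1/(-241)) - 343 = -20609837464/36801423 + 96 * sqrt(6) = -324.88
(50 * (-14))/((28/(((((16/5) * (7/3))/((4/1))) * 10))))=-1400/3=-466.67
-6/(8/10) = -15/2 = -7.50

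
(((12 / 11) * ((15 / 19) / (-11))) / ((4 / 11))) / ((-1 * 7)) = 45 / 1463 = 0.03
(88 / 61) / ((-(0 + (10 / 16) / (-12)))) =8448 / 305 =27.70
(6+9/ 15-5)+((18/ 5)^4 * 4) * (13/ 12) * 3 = 2185.10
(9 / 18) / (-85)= -1 / 170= -0.01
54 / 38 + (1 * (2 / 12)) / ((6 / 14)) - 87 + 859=264643 / 342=773.81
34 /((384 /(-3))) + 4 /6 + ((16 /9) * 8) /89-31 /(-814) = 12496249 /20864448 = 0.60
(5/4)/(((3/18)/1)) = 7.50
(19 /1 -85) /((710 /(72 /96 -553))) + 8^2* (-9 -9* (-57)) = 32307.34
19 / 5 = 3.80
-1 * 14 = -14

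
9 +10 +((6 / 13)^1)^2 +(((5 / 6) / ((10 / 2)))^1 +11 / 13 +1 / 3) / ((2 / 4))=3702 / 169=21.91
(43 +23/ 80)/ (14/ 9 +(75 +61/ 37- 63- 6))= 1153179/ 245200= 4.70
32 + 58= 90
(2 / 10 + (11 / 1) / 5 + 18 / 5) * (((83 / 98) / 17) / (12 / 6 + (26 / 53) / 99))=1306503 / 8763160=0.15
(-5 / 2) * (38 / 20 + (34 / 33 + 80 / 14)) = -19969 / 924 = -21.61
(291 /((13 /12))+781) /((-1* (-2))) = 13645 /26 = 524.81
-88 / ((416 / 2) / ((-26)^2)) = -286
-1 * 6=-6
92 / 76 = 23 / 19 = 1.21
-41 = -41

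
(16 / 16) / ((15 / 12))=4 / 5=0.80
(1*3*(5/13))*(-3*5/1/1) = -225/13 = -17.31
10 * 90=900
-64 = -64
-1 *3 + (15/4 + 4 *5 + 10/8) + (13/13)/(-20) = 439/20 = 21.95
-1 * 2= -2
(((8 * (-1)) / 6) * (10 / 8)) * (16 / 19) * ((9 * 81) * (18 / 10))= -34992 / 19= -1841.68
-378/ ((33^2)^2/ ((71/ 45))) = -994/ 1976535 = -0.00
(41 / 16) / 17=41 / 272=0.15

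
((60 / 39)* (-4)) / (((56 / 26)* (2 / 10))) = -100 / 7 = -14.29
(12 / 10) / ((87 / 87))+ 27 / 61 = 501 / 305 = 1.64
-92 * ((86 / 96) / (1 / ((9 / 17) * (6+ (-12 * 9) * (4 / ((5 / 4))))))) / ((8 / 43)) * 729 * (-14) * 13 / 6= -2395197656397 / 1360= -1761174747.35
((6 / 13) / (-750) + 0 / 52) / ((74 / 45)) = -9 / 24050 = -0.00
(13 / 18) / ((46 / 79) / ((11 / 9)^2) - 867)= -124267 / 149110686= -0.00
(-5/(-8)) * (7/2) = 35/16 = 2.19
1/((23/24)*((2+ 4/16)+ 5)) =96/667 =0.14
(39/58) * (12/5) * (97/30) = 3783/725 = 5.22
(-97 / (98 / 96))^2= 21678336 / 2401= 9028.88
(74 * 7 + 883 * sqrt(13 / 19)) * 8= 9987.13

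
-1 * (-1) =1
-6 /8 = -3 /4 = -0.75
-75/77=-0.97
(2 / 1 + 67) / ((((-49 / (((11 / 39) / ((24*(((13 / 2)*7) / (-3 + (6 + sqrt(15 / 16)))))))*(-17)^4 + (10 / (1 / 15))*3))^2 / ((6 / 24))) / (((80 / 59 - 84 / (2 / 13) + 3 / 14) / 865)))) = -26550677458296321468641 / 22125865608434165760 - 69434151835044314197*sqrt(15) / 2765733201054270720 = -1297.22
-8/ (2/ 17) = -68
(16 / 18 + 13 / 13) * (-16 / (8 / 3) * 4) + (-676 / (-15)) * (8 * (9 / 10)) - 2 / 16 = 167413 / 600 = 279.02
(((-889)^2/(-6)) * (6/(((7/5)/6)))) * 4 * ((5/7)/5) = -1935480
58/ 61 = 0.95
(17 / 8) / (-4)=-17 / 32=-0.53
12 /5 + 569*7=19927 /5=3985.40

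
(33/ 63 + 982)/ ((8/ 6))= 20633/ 28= 736.89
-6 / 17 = -0.35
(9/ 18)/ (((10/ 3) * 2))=3/ 40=0.08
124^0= 1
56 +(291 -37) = 310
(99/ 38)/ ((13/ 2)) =99/ 247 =0.40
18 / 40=9 / 20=0.45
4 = 4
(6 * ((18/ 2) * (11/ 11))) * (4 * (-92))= -19872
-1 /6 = -0.17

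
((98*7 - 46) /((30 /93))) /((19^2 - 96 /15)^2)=49600 /3143529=0.02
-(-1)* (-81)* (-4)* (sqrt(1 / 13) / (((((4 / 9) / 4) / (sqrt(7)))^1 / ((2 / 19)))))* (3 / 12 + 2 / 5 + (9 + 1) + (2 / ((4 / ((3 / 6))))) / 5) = 312012* sqrt(91) / 1235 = 2410.04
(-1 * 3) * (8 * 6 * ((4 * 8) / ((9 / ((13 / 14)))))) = -475.43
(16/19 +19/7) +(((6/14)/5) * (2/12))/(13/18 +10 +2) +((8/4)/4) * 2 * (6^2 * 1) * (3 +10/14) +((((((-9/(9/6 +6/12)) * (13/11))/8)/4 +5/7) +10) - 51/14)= 15457023839/107208640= 144.18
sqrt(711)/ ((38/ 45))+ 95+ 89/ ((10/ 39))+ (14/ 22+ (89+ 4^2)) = 135*sqrt(79)/ 38+ 60251/ 110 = 579.31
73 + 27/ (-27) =72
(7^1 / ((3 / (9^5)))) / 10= 137781 / 10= 13778.10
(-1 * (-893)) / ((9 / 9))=893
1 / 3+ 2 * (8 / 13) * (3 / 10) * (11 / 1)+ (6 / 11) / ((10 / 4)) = 1979 / 429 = 4.61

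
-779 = -779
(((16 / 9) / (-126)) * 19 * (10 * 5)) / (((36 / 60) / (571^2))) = -12389558000 / 1701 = -7283690.77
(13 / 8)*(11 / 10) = 143 / 80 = 1.79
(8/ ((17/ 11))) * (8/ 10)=4.14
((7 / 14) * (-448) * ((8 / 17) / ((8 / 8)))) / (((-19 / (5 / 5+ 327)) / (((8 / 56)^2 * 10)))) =839680 / 2261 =371.38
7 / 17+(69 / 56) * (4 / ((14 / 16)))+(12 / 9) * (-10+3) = -8219 / 2499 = -3.29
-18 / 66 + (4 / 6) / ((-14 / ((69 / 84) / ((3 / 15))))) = -3029 / 6468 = -0.47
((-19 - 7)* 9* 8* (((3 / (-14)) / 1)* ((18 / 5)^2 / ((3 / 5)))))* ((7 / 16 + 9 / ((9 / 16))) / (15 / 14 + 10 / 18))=89728236 / 1025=87539.74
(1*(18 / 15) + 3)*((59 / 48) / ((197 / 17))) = 7021 / 15760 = 0.45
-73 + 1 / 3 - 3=-227 / 3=-75.67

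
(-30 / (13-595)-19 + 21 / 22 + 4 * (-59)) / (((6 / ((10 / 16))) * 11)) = -2.41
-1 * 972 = -972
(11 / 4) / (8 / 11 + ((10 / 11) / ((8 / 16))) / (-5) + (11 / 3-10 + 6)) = 363 / 4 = 90.75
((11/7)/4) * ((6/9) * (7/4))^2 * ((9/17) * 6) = 231/136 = 1.70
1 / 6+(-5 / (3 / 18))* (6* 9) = -9719 / 6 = -1619.83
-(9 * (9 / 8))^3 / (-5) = 531441 / 2560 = 207.59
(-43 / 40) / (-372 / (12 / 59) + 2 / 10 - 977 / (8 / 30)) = 43 / 219702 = 0.00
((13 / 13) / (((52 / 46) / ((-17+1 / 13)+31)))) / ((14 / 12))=12627 / 1183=10.67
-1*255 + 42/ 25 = -253.32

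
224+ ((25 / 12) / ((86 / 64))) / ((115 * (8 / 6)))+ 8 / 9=2001826 / 8901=224.90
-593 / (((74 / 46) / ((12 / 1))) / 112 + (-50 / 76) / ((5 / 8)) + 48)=-348285504 / 27574207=-12.63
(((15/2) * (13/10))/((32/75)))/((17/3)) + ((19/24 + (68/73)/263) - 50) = -5661475589/125331072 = -45.17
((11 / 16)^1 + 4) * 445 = 33375 / 16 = 2085.94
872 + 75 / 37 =32339 / 37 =874.03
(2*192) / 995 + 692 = 688924 / 995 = 692.39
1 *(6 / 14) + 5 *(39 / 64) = 1557 / 448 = 3.48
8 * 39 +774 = 1086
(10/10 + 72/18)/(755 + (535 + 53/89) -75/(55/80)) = 4895/1156693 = 0.00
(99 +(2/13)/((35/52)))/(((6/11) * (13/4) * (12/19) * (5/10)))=725857/4095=177.25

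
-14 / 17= -0.82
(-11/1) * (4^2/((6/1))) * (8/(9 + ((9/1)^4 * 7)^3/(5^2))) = -2200/36327499129953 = -0.00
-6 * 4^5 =-6144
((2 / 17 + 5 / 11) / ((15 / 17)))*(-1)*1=-107 / 165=-0.65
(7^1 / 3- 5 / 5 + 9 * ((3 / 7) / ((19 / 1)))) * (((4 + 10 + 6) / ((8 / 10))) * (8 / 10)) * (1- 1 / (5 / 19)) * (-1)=4904 / 57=86.04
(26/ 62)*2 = 26/ 31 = 0.84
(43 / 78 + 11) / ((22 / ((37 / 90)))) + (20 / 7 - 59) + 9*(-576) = -5664780281 / 1081080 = -5239.93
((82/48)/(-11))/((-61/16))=82/2013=0.04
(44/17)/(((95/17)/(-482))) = -21208/95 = -223.24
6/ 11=0.55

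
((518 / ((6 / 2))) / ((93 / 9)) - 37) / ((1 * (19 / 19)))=-629 / 31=-20.29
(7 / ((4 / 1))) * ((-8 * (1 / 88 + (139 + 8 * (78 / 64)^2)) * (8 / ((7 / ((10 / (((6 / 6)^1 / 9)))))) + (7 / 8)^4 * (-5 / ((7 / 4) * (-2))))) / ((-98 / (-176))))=-315834113335 / 802816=-393407.85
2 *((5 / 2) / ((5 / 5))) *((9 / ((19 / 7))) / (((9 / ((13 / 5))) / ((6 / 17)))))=546 / 323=1.69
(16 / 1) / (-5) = -16 / 5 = -3.20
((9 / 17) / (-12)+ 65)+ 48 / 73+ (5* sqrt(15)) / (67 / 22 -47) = 325705 / 4964 -110* sqrt(15) / 967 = 65.17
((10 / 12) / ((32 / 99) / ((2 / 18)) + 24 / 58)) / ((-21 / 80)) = -3190 / 3339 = -0.96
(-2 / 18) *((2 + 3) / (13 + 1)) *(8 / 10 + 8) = -22 / 63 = -0.35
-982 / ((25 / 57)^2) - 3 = -3192393 / 625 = -5107.83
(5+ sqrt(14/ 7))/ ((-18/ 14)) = -35/ 9 - 7 * sqrt(2)/ 9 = -4.99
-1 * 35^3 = -42875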